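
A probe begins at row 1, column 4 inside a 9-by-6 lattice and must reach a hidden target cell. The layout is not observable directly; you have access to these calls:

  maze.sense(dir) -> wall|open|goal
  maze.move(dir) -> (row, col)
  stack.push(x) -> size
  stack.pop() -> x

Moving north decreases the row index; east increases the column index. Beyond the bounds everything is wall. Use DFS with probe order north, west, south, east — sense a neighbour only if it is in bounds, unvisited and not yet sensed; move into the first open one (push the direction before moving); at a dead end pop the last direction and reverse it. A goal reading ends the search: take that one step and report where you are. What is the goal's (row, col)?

>>> maze.sense dir→north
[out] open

>>> stack.push x→north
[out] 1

>>> maze.move dir→north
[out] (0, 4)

>>> maze.sense dir→west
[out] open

>>> stack.push x→west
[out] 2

>>> maze.move dir→west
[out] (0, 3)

>>> maze.sense dir→west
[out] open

>>> stack.push x→west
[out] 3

>>> maze.move dir→west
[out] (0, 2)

>>> maze.sense dir→west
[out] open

>>> stack.push x→west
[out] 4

>>> maze.move dir→west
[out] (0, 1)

>>> maze.sense dir→west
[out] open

>>> stack.push x→west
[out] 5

>>> maze.move dir→west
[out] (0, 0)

>>> maze.sense dir→south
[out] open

>>> stack.push x→south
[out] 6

>>> maze.move dir→south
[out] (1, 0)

>>> maze.sense dir→south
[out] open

>>> stack.push x→south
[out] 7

>>> maze.move dir→south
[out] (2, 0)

>>> maze.sense dir→south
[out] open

>>> stack.push x→south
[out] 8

>>> maze.move dir→south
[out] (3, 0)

>>> maze.sense dir→south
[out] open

>>> stack.push x→south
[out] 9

>>> maze.move dir→south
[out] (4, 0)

>>> maze.sense dir→south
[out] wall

>>> maze.sense dir→east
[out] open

>>> stack.push x→east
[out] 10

>>> maze.move dir→east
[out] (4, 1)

>>> maze.sense dir→north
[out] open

>>> stack.push x→north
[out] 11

>>> maze.move dir→north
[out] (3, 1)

>>> maze.sense dir→north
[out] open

>>> stack.push x→north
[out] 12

>>> maze.move dir→north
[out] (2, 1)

>>> maze.sense dir→north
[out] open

>>> stack.push x→north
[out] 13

>>> maze.move dir→north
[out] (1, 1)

>>> maze.sense dir→east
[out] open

>>> stack.push x→east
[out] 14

>>> maze.move dir→east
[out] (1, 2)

>>> maze.sense dir→south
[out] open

>>> stack.push x→south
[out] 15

>>> maze.move dir→south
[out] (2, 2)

>>> maze.sense dir→south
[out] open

>>> stack.push x→south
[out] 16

>>> maze.move dir→south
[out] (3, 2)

>>> maze.sense dir→south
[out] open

>>> stack.push x→south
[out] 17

>>> maze.move dir→south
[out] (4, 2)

>>> maze.sense dir→south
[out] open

>>> stack.push x→south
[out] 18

>>> maze.move dir→south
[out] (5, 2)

>>> maze.sense dir→west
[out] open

>>> stack.push x→west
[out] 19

>>> maze.move dir→west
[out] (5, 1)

>>> maze.sense dir→south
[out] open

>>> stack.push x→south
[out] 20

>>> maze.move dir→south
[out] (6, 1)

>>> maze.sense dir→west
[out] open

>>> stack.push x→west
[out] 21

>>> maze.move dir→west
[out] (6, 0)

>>> maze.sense dir→south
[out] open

>>> stack.push x→south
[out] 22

>>> maze.move dir→south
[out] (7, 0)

>>> maze.sense dir→south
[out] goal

>>> maze.move dir→south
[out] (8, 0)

Answer: (8, 0)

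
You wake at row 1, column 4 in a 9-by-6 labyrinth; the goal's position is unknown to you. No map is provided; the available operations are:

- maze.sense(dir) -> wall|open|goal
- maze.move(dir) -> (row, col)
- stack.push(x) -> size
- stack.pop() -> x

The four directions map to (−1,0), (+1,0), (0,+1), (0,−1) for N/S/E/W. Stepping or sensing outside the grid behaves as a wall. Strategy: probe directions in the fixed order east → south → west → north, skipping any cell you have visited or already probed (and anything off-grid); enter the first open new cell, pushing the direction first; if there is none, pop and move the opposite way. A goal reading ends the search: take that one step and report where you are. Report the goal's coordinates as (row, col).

! sense(dir: east) ~> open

! push(x: east) ~> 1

! move(dir: east) ~> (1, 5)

! sense(dir: south) ~> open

! push(x: south) ~> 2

! move(dir: south) ~> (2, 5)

! sense(dir: south) ~> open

! push(x: south) ~> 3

! move(dir: south) ~> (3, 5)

! sense(dir: south) ~> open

! push(x: south) ~> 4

! move(dir: south) ~> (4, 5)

! sense(dir: south) ~> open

! push(x: south) ~> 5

! move(dir: south) ~> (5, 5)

! sense(dir: south) ~> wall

! sense(dir: west) ~> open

! push(x: west) ~> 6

! move(dir: west) ~> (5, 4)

! sense(dir: south) ~> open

! push(x: south) ~> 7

! move(dir: south) ~> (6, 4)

! sense(dir: south) ~> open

! push(x: south) ~> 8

! move(dir: south) ~> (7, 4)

! sense(dir: east) ~> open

! push(x: east) ~> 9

! move(dir: east) ~> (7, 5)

! sense(dir: south) ~> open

! push(x: south) ~> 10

! move(dir: south) ~> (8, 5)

! sense(dir: west) ~> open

! push(x: west) ~> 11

! move(dir: west) ~> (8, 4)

! sense(dir: west) ~> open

! push(x: west) ~> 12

! move(dir: west) ~> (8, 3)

! sense(dir: west) ~> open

! push(x: west) ~> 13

! move(dir: west) ~> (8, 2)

! sense(dir: west) ~> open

! push(x: west) ~> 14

! move(dir: west) ~> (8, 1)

! sense(dir: west) ~> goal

! move(dir: west) ~> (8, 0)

Answer: (8, 0)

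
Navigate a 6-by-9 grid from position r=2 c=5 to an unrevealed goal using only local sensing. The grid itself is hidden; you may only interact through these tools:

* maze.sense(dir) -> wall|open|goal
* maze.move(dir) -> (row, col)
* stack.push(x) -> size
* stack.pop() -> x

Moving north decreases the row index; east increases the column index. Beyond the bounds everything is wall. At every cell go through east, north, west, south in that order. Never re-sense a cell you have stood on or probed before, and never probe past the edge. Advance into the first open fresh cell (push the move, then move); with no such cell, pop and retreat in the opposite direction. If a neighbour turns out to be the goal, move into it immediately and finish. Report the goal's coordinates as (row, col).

Act: sense[dir='east']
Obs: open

Act: push[x='east']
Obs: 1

Act: move[dir='east']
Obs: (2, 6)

Act: sense[dir='east']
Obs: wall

Act: sense[dir='north']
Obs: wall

Act: sense[dir='south']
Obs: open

Act: push[x='south']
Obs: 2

Act: move[dir='south']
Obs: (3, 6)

Act: sense[dir='east']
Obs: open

Act: push[x='east']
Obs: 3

Act: move[dir='east']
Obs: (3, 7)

Act: sense[dir='east']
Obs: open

Act: push[x='east']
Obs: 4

Act: move[dir='east']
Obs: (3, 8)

Act: sense[dir='north']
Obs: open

Act: push[x='north']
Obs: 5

Act: move[dir='north']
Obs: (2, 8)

Act: sense[dir='north']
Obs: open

Act: push[x='north']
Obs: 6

Act: move[dir='north']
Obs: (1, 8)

Act: sense[dir='north']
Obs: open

Act: push[x='north']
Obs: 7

Act: move[dir='north']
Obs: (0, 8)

Act: sense[dir='west']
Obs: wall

Act: pop[]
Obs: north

Act: move[dir='south']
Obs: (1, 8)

Act: sense[dir='west']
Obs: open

Act: push[x='west']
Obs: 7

Act: move[dir='west']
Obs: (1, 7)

Act: pop[]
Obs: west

Act: move[dir='east']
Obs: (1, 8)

Act: pop[]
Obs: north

Act: move[dir='south']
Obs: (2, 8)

Act: pop[]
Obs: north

Act: move[dir='south']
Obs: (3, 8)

Act: sense[dir='south']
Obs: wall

Act: pop[]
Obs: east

Act: move[dir='west']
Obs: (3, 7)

Act: sense[dir='south']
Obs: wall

Act: pop[]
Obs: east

Act: move[dir='west']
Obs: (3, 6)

Act: sense[dir='west']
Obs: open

Act: push[x='west']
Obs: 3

Act: move[dir='west']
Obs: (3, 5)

Act: sense[dir='west']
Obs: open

Act: push[x='west']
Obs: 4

Act: move[dir='west']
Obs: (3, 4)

Act: sense[dir='north']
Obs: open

Act: push[x='north']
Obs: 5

Act: move[dir='north']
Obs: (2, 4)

Act: sense[dir='north']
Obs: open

Act: push[x='north']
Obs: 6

Act: move[dir='north']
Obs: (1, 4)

Act: sense[dir='east']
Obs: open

Act: push[x='east']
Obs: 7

Act: move[dir='east']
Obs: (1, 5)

Act: sense[dir='north']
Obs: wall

Act: pop[]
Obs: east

Act: move[dir='west']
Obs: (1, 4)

Act: sense[dir='north']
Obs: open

Act: push[x='north']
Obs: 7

Act: move[dir='north']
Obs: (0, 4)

Act: sense[dir='west']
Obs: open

Act: push[x='west']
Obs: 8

Act: move[dir='west']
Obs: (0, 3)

Act: sense[dir='west']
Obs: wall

Act: sense[dir='south']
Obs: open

Act: push[x='south']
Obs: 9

Act: move[dir='south']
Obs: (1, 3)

Act: sense[dir='west']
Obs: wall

Act: sense[dir='south']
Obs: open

Act: push[x='south']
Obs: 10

Act: move[dir='south']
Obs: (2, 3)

Act: sense[dir='west']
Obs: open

Act: push[x='west']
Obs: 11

Act: move[dir='west']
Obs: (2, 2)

Act: sense[dir='west']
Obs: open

Act: push[x='west']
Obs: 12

Act: move[dir='west']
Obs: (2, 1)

Act: sense[dir='north']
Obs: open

Act: push[x='north']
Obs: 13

Act: move[dir='north']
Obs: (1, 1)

Act: sense[dir='north']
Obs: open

Act: push[x='north']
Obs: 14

Act: move[dir='north']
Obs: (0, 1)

Act: sense[dir='west']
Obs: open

Act: push[x='west']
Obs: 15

Act: move[dir='west']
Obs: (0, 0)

Act: sense[dir='south']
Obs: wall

Act: pop[]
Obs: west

Act: move[dir='east']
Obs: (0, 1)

Act: pop[]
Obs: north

Act: move[dir='south']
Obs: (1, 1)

Act: pop[]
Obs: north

Act: move[dir='south']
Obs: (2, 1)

Act: sense[dir='west']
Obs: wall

Act: sense[dir='south']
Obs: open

Act: push[x='south']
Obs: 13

Act: move[dir='south']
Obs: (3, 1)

Act: sense[dir='east']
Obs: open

Act: push[x='east']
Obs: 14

Act: move[dir='east']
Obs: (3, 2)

Act: sense[dir='east']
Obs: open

Act: push[x='east']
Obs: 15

Act: move[dir='east']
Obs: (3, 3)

Act: sense[dir='south']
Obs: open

Act: push[x='south']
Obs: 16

Act: move[dir='south']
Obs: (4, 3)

Act: sense[dir='east']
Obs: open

Act: push[x='east']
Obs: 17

Act: move[dir='east']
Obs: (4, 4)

Act: sense[dir='east']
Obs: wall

Act: sense[dir='south']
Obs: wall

Act: pop[]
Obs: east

Act: move[dir='west']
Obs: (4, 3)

Act: sense[dir='west']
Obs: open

Act: push[x='west']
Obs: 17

Act: move[dir='west']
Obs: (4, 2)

Act: sense[dir='west']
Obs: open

Act: push[x='west']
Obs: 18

Act: move[dir='west']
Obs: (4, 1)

Act: sense[dir='west']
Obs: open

Act: push[x='west']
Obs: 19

Act: move[dir='west']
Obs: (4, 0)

Act: sense[dir='north']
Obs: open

Act: push[x='north']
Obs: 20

Act: move[dir='north']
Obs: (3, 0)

Act: pop[]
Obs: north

Act: move[dir='south']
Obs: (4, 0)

Act: sense[dir='south']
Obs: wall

Act: pop[]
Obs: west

Act: move[dir='east']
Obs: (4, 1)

Act: sense[dir='south']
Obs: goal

Act: move[dir='south']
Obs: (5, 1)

Answer: (5, 1)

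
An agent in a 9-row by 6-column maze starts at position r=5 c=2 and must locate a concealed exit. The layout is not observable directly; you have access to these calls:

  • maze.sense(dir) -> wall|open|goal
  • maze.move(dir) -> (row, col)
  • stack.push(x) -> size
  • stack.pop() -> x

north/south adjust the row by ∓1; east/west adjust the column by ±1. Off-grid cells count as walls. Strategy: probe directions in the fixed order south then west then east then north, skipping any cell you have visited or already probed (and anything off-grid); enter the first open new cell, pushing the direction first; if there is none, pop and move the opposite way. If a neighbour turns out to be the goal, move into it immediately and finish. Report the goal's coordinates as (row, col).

Act: sense[dir→south]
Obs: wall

Act: sense[dir→west]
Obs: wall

Act: sense[dir→east]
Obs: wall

Act: sense[dir→north]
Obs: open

Act: push[x→north]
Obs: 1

Act: move[dir→north]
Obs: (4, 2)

Act: sense[dir→west]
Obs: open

Act: push[x→west]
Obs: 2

Act: move[dir→west]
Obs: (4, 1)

Act: sense[dir→west]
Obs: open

Act: push[x→west]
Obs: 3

Act: move[dir→west]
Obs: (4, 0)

Act: sense[dir→south]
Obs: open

Act: push[x→south]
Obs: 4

Act: move[dir→south]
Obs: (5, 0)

Act: sense[dir→south]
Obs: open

Act: push[x→south]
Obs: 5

Act: move[dir→south]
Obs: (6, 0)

Act: sense[dir→south]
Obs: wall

Act: sense[dir→east]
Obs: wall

Act: pop[]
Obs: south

Act: move[dir→north]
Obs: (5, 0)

Act: pop[]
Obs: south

Act: move[dir→north]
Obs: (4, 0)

Act: sense[dir→north]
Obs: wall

Act: pop[]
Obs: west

Act: move[dir→east]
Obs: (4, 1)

Act: sense[dir→north]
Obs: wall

Act: pop[]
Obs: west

Act: move[dir→east]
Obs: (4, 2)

Act: sense[dir→east]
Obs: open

Act: push[x→east]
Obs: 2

Act: move[dir→east]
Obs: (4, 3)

Act: sense[dir→east]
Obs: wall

Act: sense[dir→north]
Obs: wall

Act: pop[]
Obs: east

Act: move[dir→west]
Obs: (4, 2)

Act: sense[dir→north]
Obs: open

Act: push[x→north]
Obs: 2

Act: move[dir→north]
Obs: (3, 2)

Act: sense[dir→north]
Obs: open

Act: push[x→north]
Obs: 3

Act: move[dir→north]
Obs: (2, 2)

Act: sense[dir→west]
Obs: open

Act: push[x→west]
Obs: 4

Act: move[dir→west]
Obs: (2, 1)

Act: sense[dir→west]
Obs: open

Act: push[x→west]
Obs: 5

Act: move[dir→west]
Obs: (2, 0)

Act: sense[dir→north]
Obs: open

Act: push[x→north]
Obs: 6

Act: move[dir→north]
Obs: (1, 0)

Act: sense[dir→east]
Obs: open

Act: push[x→east]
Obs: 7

Act: move[dir→east]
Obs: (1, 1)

Act: sense[dir→east]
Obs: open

Act: push[x→east]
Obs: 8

Act: move[dir→east]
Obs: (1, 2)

Act: sense[dir→east]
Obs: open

Act: push[x→east]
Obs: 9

Act: move[dir→east]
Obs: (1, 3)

Act: sense[dir→south]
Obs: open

Act: push[x→south]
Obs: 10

Act: move[dir→south]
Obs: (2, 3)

Act: sense[dir→east]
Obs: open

Act: push[x→east]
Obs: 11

Act: move[dir→east]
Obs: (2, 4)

Act: sense[dir→south]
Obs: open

Act: push[x→south]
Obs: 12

Act: move[dir→south]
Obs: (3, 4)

Act: sense[dir→east]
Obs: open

Act: push[x→east]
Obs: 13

Act: move[dir→east]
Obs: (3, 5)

Act: sense[dir→south]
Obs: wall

Act: sense[dir→north]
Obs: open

Act: push[x→north]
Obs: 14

Act: move[dir→north]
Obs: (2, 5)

Act: sense[dir→north]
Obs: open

Act: push[x→north]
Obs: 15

Act: move[dir→north]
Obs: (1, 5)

Act: sense[dir→west]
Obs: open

Act: push[x→west]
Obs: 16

Act: move[dir→west]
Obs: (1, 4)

Act: sense[dir→north]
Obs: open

Act: push[x→north]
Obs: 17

Act: move[dir→north]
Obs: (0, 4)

Act: sense[dir→west]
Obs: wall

Act: sense[dir→east]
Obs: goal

Act: move[dir→east]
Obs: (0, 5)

Answer: (0, 5)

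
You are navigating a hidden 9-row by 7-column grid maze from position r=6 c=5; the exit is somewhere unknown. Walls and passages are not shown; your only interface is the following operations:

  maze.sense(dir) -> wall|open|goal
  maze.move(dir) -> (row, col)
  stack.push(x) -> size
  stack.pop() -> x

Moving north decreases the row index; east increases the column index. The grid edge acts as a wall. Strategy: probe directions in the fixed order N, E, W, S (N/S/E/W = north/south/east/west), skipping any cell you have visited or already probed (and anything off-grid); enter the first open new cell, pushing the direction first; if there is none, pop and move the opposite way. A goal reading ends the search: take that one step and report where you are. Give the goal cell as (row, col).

·→ maze.sense(dir→north)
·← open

·→ stack.push(x→north)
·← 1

·→ maze.move(dir→north)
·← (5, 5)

·→ maze.sense(dir→north)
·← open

·→ stack.push(x→north)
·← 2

·→ maze.move(dir→north)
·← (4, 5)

·→ maze.sense(dir→north)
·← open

·→ stack.push(x→north)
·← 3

·→ maze.move(dir→north)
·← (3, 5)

·→ maze.sense(dir→north)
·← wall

·→ maze.sense(dir→east)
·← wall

·→ maze.sense(dir→west)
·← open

·→ stack.push(x→west)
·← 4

·→ maze.move(dir→west)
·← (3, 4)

·→ maze.sense(dir→north)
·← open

·→ stack.push(x→north)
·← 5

·→ maze.move(dir→north)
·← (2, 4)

·→ maze.sense(dir→north)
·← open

·→ stack.push(x→north)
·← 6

·→ maze.move(dir→north)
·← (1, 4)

·→ maze.sense(dir→north)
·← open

·→ stack.push(x→north)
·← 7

·→ maze.move(dir→north)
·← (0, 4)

·→ maze.sense(dir→east)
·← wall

·→ maze.sense(dir→west)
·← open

·→ stack.push(x→west)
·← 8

·→ maze.move(dir→west)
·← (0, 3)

·→ maze.sense(dir→west)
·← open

·→ stack.push(x→west)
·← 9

·→ maze.move(dir→west)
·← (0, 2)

·→ maze.sense(dir→west)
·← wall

·→ maze.sense(dir→south)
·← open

·→ stack.push(x→south)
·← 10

·→ maze.move(dir→south)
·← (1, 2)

·→ maze.sense(dir→east)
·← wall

·→ maze.sense(dir→west)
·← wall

·→ maze.sense(dir→south)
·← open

·→ stack.push(x→south)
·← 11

·→ maze.move(dir→south)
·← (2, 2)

·→ maze.sense(dir→east)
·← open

·→ stack.push(x→east)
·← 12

·→ maze.move(dir→east)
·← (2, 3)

·→ maze.sense(dir→south)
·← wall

·→ stack.pop()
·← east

·→ maze.move(dir→west)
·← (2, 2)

·→ maze.sense(dir→west)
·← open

·→ stack.push(x→west)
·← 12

·→ maze.move(dir→west)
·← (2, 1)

·→ maze.sense(dir→west)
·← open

·→ stack.push(x→west)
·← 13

·→ maze.move(dir→west)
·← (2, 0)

·→ maze.sense(dir→north)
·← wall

·→ maze.sense(dir→south)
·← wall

·→ stack.pop()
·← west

·→ maze.move(dir→east)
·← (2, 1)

·→ maze.sense(dir→south)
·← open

·→ stack.push(x→south)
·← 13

·→ maze.move(dir→south)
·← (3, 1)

·→ maze.sense(dir→east)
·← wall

·→ maze.sense(dir→south)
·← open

·→ stack.push(x→south)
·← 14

·→ maze.move(dir→south)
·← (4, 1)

·→ maze.sense(dir→east)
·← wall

·→ maze.sense(dir→west)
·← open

·→ stack.push(x→west)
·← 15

·→ maze.move(dir→west)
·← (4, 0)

·→ maze.sense(dir→south)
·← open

·→ stack.push(x→south)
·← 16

·→ maze.move(dir→south)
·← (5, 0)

·→ maze.sense(dir→east)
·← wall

·→ maze.sense(dir→south)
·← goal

·→ maze.move(dir→south)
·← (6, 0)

Answer: (6, 0)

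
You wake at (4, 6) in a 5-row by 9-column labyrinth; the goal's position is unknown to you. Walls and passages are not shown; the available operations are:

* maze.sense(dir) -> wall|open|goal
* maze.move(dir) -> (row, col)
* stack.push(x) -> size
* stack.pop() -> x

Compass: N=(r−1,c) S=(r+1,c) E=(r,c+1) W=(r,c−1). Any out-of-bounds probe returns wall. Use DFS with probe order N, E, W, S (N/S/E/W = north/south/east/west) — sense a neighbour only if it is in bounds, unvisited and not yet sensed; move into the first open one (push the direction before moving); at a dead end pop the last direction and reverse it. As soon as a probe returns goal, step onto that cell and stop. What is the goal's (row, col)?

# sense(north) => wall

# sense(east) => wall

# sense(west) => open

# push(west) => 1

# move(west) => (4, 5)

# sense(north) => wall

# sense(west) => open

# push(west) => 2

# move(west) => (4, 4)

# sense(north) => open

# push(north) => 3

# move(north) => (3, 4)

# sense(north) => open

# push(north) => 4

# move(north) => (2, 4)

# sense(north) => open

# push(north) => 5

# move(north) => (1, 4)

# sense(north) => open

# push(north) => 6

# move(north) => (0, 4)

# sense(east) => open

# push(east) => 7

# move(east) => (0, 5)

# sense(east) => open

# push(east) => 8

# move(east) => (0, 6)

# sense(east) => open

# push(east) => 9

# move(east) => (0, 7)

# sense(east) => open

# push(east) => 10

# move(east) => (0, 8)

# sense(south) => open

# push(south) => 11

# move(south) => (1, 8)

# sense(west) => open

# push(west) => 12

# move(west) => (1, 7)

# sense(west) => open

# push(west) => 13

# move(west) => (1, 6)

# sense(west) => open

# push(west) => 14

# move(west) => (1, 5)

# sense(south) => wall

# pop() => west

# move(east) => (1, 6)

# sense(south) => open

# push(south) => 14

# move(south) => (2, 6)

# sense(east) => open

# push(east) => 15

# move(east) => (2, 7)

# sense(east) => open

# push(east) => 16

# move(east) => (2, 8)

# sense(south) => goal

# move(south) => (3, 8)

Answer: (3, 8)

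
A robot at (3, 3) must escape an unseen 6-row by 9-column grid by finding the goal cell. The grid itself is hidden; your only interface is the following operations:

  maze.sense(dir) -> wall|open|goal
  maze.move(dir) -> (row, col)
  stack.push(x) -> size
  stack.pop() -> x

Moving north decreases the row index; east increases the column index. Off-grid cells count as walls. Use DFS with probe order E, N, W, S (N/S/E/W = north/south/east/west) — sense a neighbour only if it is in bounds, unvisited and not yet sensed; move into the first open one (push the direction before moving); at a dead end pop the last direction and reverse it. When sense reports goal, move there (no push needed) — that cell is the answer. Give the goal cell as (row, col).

Act: maze.sense[dir='east']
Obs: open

Act: stack.push[x='east']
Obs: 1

Act: maze.move[dir='east']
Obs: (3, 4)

Act: maze.sense[dir='east']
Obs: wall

Act: maze.sense[dir='north']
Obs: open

Act: stack.push[x='north']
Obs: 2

Act: maze.move[dir='north']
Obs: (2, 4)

Act: maze.sense[dir='east']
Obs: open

Act: stack.push[x='east']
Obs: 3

Act: maze.move[dir='east']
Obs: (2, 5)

Act: maze.sense[dir='east']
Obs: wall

Act: maze.sense[dir='north']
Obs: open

Act: stack.push[x='north']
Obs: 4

Act: maze.move[dir='north']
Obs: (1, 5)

Act: maze.sense[dir='east']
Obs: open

Act: stack.push[x='east']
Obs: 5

Act: maze.move[dir='east']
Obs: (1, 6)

Act: maze.sense[dir='east']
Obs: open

Act: stack.push[x='east']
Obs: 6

Act: maze.move[dir='east']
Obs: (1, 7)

Act: maze.sense[dir='east']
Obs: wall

Act: maze.sense[dir='north']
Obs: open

Act: stack.push[x='north']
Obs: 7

Act: maze.move[dir='north']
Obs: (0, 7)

Act: maze.sense[dir='east']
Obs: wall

Act: maze.sense[dir='west']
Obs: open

Act: stack.push[x='west']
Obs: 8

Act: maze.move[dir='west']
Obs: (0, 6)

Act: maze.sense[dir='west']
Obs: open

Act: stack.push[x='west']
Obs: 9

Act: maze.move[dir='west']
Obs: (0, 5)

Act: maze.sense[dir='west']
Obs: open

Act: stack.push[x='west']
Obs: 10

Act: maze.move[dir='west']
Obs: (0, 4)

Act: maze.sense[dir='west']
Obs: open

Act: stack.push[x='west']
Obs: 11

Act: maze.move[dir='west']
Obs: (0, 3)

Act: maze.sense[dir='west']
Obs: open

Act: stack.push[x='west']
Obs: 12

Act: maze.move[dir='west']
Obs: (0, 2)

Act: maze.sense[dir='west']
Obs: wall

Act: maze.sense[dir='south']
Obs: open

Act: stack.push[x='south']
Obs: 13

Act: maze.move[dir='south']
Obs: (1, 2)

Act: maze.sense[dir='east']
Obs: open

Act: stack.push[x='east']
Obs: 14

Act: maze.move[dir='east']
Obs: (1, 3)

Act: maze.sense[dir='east']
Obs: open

Act: stack.push[x='east']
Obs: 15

Act: maze.move[dir='east']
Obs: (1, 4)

Act: stack.pop[]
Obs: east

Act: maze.move[dir='west']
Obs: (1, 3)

Act: maze.sense[dir='south']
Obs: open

Act: stack.push[x='south']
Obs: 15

Act: maze.move[dir='south']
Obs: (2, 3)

Act: maze.sense[dir='west']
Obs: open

Act: stack.push[x='west']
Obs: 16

Act: maze.move[dir='west']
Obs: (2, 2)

Act: maze.sense[dir='west']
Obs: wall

Act: maze.sense[dir='south']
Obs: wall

Act: stack.pop[]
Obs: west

Act: maze.move[dir='east']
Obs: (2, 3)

Act: stack.pop[]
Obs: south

Act: maze.move[dir='north']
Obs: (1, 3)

Act: stack.pop[]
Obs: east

Act: maze.move[dir='west']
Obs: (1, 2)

Act: maze.sense[dir='west']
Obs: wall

Act: stack.pop[]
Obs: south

Act: maze.move[dir='north']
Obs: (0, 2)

Act: stack.pop[]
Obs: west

Act: maze.move[dir='east']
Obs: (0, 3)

Act: stack.pop[]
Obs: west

Act: maze.move[dir='east']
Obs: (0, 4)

Act: stack.pop[]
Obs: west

Act: maze.move[dir='east']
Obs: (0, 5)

Act: stack.pop[]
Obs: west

Act: maze.move[dir='east']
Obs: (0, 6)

Act: stack.pop[]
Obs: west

Act: maze.move[dir='east']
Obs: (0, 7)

Act: stack.pop[]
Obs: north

Act: maze.move[dir='south']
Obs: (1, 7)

Act: maze.sense[dir='south']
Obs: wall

Act: stack.pop[]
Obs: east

Act: maze.move[dir='west']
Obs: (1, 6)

Act: stack.pop[]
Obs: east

Act: maze.move[dir='west']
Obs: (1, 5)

Act: stack.pop[]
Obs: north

Act: maze.move[dir='south']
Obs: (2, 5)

Act: stack.pop[]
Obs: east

Act: maze.move[dir='west']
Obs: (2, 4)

Act: stack.pop[]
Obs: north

Act: maze.move[dir='south']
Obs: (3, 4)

Act: maze.sense[dir='south']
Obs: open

Act: stack.push[x='south']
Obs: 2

Act: maze.move[dir='south']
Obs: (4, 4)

Act: maze.sense[dir='east']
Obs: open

Act: stack.push[x='east']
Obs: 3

Act: maze.move[dir='east']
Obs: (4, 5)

Act: maze.sense[dir='east']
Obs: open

Act: stack.push[x='east']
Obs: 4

Act: maze.move[dir='east']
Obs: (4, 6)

Act: maze.sense[dir='east']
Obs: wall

Act: maze.sense[dir='north']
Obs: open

Act: stack.push[x='north']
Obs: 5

Act: maze.move[dir='north']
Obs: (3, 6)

Act: maze.sense[dir='east']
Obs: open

Act: stack.push[x='east']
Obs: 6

Act: maze.move[dir='east']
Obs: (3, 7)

Act: maze.sense[dir='east']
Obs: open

Act: stack.push[x='east']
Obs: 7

Act: maze.move[dir='east']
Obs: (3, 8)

Act: maze.sense[dir='north']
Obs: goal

Act: maze.move[dir='north']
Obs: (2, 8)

Answer: (2, 8)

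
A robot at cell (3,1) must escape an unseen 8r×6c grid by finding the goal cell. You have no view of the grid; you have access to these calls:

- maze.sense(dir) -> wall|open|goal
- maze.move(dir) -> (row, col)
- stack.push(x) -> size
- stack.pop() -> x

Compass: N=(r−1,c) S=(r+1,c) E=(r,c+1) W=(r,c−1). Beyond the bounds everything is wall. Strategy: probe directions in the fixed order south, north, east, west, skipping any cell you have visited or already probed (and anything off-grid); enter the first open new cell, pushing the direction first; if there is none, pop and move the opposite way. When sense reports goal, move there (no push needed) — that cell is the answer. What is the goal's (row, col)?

Then maze.sense using dir: south, and observe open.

I use stack.push using x: south, — result: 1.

Calling maze.move using dir: south, and observe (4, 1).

Invoking maze.sense using dir: south, which returns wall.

Invoking maze.sense using dir: east, giving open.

Calling stack.push using x: east, → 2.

I invoke maze.move using dir: east, and get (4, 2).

Using maze.sense using dir: south, giving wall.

I run maze.sense using dir: north, yielding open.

Now I run stack.push using x: north, — result: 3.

Using maze.move using dir: north, and observe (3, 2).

Then maze.sense using dir: north, : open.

Using stack.push using x: north, and see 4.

Using maze.move using dir: north, and see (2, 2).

I use maze.sense using dir: north, and get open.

I call stack.push using x: north, yielding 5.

I use maze.move using dir: north, and get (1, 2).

Invoking maze.sense using dir: north, : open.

Next I call stack.push using x: north, which returns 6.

Then maze.move using dir: north, — result: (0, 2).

Using maze.sense using dir: east, and observe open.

Calling stack.push using x: east, yielding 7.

Then maze.move using dir: east, → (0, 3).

Invoking maze.sense using dir: south, yielding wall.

I invoke maze.sense using dir: east, and get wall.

Now I run stack.pop, → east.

I call maze.move using dir: west, → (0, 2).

Now I run maze.sense using dir: west, and get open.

I run stack.push using x: west, yielding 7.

I try maze.move using dir: west, giving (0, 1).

Then maze.sense using dir: south, : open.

Then stack.push using x: south, and see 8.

I run maze.move using dir: south, : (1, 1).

I invoke maze.sense using dir: south, which returns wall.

I run maze.sense using dir: west, and get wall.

Using stack.pop(), yielding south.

Then maze.move using dir: north, yielding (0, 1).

I run maze.sense using dir: west, : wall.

Now I run stack.pop(), — result: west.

I try maze.move using dir: east, giving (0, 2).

Calling stack.pop(), and see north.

Now I run maze.move using dir: south, which returns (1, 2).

Using stack.pop, and get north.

I use maze.move using dir: south, and observe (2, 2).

Using maze.sense using dir: east, and get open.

I try stack.push using x: east, — result: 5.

I use maze.move using dir: east, — result: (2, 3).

I call maze.sense using dir: south, and observe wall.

I call maze.sense using dir: east, and observe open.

I use stack.push using x: east, yielding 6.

I use maze.move using dir: east, and observe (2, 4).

Next I call maze.sense using dir: south, : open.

I use stack.push using x: south, yielding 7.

Invoking maze.move using dir: south, which returns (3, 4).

Now I run maze.sense using dir: south, : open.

Using stack.push using x: south, yielding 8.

I call maze.move using dir: south, → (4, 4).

Then maze.sense using dir: south, and get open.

I run stack.push using x: south, giving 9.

I invoke maze.move using dir: south, which returns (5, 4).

I try maze.sense using dir: south, and see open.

I call stack.push using x: south, : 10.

I invoke maze.move using dir: south, and get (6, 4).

Next I call maze.sense using dir: south, — result: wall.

I try maze.sense using dir: east, and get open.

I use stack.push using x: east, which returns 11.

Invoking maze.move using dir: east, : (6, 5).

Now I run maze.sense using dir: south, yielding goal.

I try maze.move using dir: south, yielding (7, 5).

Answer: (7, 5)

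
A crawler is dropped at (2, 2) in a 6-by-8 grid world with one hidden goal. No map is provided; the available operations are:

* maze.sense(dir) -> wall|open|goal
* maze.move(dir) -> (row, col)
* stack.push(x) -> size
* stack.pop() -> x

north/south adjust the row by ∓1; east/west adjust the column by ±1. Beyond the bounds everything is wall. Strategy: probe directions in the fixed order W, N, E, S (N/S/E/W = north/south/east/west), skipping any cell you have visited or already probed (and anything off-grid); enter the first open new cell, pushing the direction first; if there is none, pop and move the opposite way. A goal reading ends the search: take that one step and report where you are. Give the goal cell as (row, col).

Step: maze.sense[dir→west]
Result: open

Step: stack.push[x→west]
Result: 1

Step: maze.move[dir→west]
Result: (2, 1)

Step: maze.sense[dir→west]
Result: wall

Step: maze.sense[dir→north]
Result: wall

Step: maze.sense[dir→south]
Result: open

Step: stack.push[x→south]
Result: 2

Step: maze.move[dir→south]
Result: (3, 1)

Step: maze.sense[dir→west]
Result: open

Step: stack.push[x→west]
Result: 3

Step: maze.move[dir→west]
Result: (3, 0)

Step: maze.sense[dir→south]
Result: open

Step: stack.push[x→south]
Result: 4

Step: maze.move[dir→south]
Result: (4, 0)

Step: maze.sense[dir→east]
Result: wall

Step: maze.sense[dir→south]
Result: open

Step: stack.push[x→south]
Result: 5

Step: maze.move[dir→south]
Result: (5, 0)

Step: maze.sense[dir→east]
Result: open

Step: stack.push[x→east]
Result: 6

Step: maze.move[dir→east]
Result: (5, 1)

Step: maze.sense[dir→east]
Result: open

Step: stack.push[x→east]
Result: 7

Step: maze.move[dir→east]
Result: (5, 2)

Step: maze.sense[dir→north]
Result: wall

Step: maze.sense[dir→east]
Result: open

Step: stack.push[x→east]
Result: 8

Step: maze.move[dir→east]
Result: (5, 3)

Step: maze.sense[dir→north]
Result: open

Step: stack.push[x→north]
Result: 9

Step: maze.move[dir→north]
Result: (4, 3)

Step: maze.sense[dir→north]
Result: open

Step: stack.push[x→north]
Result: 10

Step: maze.move[dir→north]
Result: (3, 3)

Step: maze.sense[dir→west]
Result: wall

Step: maze.sense[dir→north]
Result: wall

Step: maze.sense[dir→east]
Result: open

Step: stack.push[x→east]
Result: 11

Step: maze.move[dir→east]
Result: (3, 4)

Step: maze.sense[dir→north]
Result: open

Step: stack.push[x→north]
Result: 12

Step: maze.move[dir→north]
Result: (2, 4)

Step: maze.sense[dir→north]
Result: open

Step: stack.push[x→north]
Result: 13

Step: maze.move[dir→north]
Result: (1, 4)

Step: maze.sense[dir→west]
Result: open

Step: stack.push[x→west]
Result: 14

Step: maze.move[dir→west]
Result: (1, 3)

Step: maze.sense[dir→west]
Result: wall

Step: maze.sense[dir→north]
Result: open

Step: stack.push[x→north]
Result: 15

Step: maze.move[dir→north]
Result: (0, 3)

Step: maze.sense[dir→west]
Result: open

Step: stack.push[x→west]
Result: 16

Step: maze.move[dir→west]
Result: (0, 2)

Step: maze.sense[dir→west]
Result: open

Step: stack.push[x→west]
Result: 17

Step: maze.move[dir→west]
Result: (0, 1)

Step: maze.sense[dir→west]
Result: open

Step: stack.push[x→west]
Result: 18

Step: maze.move[dir→west]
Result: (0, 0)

Step: maze.sense[dir→south]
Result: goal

Step: maze.move[dir→south]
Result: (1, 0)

Answer: (1, 0)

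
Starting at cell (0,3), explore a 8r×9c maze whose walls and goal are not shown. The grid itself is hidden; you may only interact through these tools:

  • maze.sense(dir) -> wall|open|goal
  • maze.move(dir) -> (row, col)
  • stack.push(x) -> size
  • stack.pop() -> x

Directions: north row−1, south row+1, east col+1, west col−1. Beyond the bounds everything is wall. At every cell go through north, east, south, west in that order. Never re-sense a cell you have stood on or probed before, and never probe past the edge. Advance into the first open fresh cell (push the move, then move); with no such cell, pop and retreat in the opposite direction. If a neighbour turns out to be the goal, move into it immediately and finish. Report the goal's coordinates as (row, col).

Calling maze.sense with dir→east, and get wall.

I try maze.sense with dir→south, giving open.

Invoking stack.push with x→south, → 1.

Then maze.move with dir→south, — result: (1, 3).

Invoking maze.sense with dir→east, yielding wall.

Using maze.sense with dir→south, yielding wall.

I call maze.sense with dir→west, and see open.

Next I call stack.push with x→west, which returns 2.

I try maze.move with dir→west, and see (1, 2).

Next I call maze.sense with dir→north, and get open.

I use stack.push with x→north, giving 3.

Next I call maze.move with dir→north, which returns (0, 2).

I invoke maze.sense with dir→west, — result: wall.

I run stack.pop(), giving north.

Using maze.move with dir→south, : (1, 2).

I invoke maze.sense with dir→south, and see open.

Now I run stack.push with x→south, and see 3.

I try maze.move with dir→south, and see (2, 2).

I use maze.sense with dir→south, and observe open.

Using stack.push with x→south, and get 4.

I try maze.move with dir→south, → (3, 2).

Next I call maze.sense with dir→east, and observe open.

Now I run stack.push with x→east, — result: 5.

I call maze.move with dir→east, and get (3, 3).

I run maze.sense with dir→east, — result: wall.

Now I run maze.sense with dir→south, and observe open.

I call stack.push with x→south, : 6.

Calling maze.move with dir→south, and see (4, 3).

Calling maze.sense with dir→east, and see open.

I try stack.push with x→east, which returns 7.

Invoking maze.move with dir→east, — result: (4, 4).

I invoke maze.sense with dir→east, giving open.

Calling stack.push with x→east, → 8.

I run maze.move with dir→east, which returns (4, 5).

Calling maze.sense with dir→north, and get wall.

I run maze.sense with dir→east, → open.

I call stack.push with x→east, — result: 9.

Then maze.move with dir→east, and observe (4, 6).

I call maze.sense with dir→north, — result: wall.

Then maze.sense with dir→east, — result: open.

I invoke stack.push with x→east, which returns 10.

I try maze.move with dir→east, yielding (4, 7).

Invoking maze.sense with dir→north, : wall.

I try maze.sense with dir→east, — result: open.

I run stack.push with x→east, and get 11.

I try maze.move with dir→east, : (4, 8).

Calling maze.sense with dir→north, : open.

Invoking stack.push with x→north, : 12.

Invoking maze.move with dir→north, and see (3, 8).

Invoking maze.sense with dir→north, and observe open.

Using stack.push with x→north, which returns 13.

I invoke maze.move with dir→north, and see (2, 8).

I try maze.sense with dir→north, and get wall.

Then maze.sense with dir→west, which returns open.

Calling stack.push with x→west, → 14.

Using maze.move with dir→west, : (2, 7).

I try maze.sense with dir→north, yielding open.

Invoking stack.push with x→north, giving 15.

I invoke maze.move with dir→north, yielding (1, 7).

I invoke maze.sense with dir→north, and get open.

I try stack.push with x→north, and get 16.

I use maze.move with dir→north, and get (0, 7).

Using maze.sense with dir→east, — result: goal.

Now I run maze.move with dir→east, and see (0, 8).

Answer: (0, 8)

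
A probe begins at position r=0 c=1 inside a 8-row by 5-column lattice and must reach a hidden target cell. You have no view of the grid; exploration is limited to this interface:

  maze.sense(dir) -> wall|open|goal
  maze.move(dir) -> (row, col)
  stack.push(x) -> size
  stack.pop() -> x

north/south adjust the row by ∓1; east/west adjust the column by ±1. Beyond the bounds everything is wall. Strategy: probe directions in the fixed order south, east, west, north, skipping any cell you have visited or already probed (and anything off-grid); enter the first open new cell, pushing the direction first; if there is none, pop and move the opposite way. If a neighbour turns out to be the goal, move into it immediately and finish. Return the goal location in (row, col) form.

$ sense dir='south'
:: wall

$ sense dir='east'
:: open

$ push x='east'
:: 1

$ move dir='east'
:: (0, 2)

$ sense dir='south'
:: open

$ push x='south'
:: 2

$ move dir='south'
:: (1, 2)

$ sense dir='south'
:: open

$ push x='south'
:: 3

$ move dir='south'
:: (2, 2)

$ sense dir='south'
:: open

$ push x='south'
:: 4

$ move dir='south'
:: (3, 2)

$ sense dir='south'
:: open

$ push x='south'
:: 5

$ move dir='south'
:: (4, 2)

$ sense dir='south'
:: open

$ push x='south'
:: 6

$ move dir='south'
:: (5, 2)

$ sense dir='south'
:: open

$ push x='south'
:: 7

$ move dir='south'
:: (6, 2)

$ sense dir='south'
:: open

$ push x='south'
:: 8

$ move dir='south'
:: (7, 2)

$ sense dir='east'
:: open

$ push x='east'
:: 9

$ move dir='east'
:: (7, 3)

$ sense dir='east'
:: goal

$ move dir='east'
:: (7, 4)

Answer: (7, 4)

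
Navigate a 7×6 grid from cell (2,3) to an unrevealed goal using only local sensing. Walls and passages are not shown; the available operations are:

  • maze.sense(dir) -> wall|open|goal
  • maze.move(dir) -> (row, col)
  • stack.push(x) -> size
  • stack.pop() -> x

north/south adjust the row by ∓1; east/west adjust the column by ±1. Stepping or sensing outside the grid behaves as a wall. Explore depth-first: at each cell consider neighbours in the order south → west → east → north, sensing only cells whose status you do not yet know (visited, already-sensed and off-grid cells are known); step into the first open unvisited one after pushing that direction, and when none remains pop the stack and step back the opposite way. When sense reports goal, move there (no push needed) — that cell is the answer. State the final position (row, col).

Do: maze.sense[dir→south]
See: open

Do: stack.push[x→south]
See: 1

Do: maze.move[dir→south]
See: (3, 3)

Do: maze.sense[dir→south]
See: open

Do: stack.push[x→south]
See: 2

Do: maze.move[dir→south]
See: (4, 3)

Do: maze.sense[dir→south]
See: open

Do: stack.push[x→south]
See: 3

Do: maze.move[dir→south]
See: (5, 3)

Do: maze.sense[dir→south]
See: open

Do: stack.push[x→south]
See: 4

Do: maze.move[dir→south]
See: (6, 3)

Do: maze.sense[dir→west]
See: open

Do: stack.push[x→west]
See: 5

Do: maze.move[dir→west]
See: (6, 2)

Do: maze.sense[dir→west]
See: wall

Do: maze.sense[dir→north]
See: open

Do: stack.push[x→north]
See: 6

Do: maze.move[dir→north]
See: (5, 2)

Do: maze.sense[dir→west]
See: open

Do: stack.push[x→west]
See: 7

Do: maze.move[dir→west]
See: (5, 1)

Do: maze.sense[dir→west]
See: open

Do: stack.push[x→west]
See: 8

Do: maze.move[dir→west]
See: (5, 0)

Do: maze.sense[dir→south]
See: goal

Do: maze.move[dir→south]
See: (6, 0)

Answer: (6, 0)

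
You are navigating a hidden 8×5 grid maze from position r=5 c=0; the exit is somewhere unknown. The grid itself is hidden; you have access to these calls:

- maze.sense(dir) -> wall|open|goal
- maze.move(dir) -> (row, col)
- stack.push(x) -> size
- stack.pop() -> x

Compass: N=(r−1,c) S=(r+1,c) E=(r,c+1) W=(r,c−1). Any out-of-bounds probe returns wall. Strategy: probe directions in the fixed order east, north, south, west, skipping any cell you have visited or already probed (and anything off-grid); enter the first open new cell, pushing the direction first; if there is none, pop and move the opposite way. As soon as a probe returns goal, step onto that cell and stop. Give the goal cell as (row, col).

;; 1. maze.sense(dir=east) => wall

;; 2. maze.sense(dir=north) => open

;; 3. stack.push(x=north) => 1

;; 4. maze.move(dir=north) => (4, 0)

;; 5. maze.sense(dir=east) => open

;; 6. stack.push(x=east) => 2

;; 7. maze.move(dir=east) => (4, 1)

;; 8. maze.sense(dir=east) => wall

;; 9. maze.sense(dir=north) => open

;; 10. stack.push(x=north) => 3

;; 11. maze.move(dir=north) => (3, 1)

;; 12. maze.sense(dir=east) => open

;; 13. stack.push(x=east) => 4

;; 14. maze.move(dir=east) => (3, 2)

;; 15. maze.sense(dir=east) => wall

;; 16. maze.sense(dir=north) => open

;; 17. stack.push(x=north) => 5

;; 18. maze.move(dir=north) => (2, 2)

;; 19. maze.sense(dir=east) => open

;; 20. stack.push(x=east) => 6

;; 21. maze.move(dir=east) => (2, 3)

;; 22. maze.sense(dir=east) => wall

;; 23. maze.sense(dir=north) => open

;; 24. stack.push(x=north) => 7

;; 25. maze.move(dir=north) => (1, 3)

;; 26. maze.sense(dir=east) => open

;; 27. stack.push(x=east) => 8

;; 28. maze.move(dir=east) => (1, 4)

;; 29. maze.sense(dir=north) => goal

;; 30. maze.move(dir=north) => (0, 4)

Answer: (0, 4)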